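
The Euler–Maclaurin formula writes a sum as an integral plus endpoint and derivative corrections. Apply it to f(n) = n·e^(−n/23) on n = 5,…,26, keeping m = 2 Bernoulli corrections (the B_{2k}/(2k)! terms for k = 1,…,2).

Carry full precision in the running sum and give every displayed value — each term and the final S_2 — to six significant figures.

Integral: ∫_5^26 x·e^(−x/23) dx = 154.272.
Boundary: ½(f(5) + f(26)) = ½(4.02308 + 8.39521) = 6.20914.
So far: 160.481.
Order-1 term: 1/12 · (-0.0421165 − 0.629699) = -0.0559846.
Running total after k=1: 160.425.
Order-2 term: −1/720 · (0.00114115 − 0.00423238) = 4.29337e-06.

S_2 ≈ 160.425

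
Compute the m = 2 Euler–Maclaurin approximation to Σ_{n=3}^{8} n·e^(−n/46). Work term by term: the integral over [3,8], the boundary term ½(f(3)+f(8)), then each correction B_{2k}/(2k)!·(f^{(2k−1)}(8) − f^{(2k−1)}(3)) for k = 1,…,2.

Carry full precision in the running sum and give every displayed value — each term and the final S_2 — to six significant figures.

S_2 ≈ 28.9636

Integral: ∫_3^8 x·e^(−x/46) dx = 24.2119.
Boundary: ½(f(3) + f(8)) = ½(2.81059 + 6.72296) = 4.76678.
Integral + boundary = 28.9787.
k=1: B_{2}/(2)! × [f^{(1)}(8) − f^{(1)}(3)] = 1/12 × (0.694219 − 0.875764) = -0.0151288.
After k=1: 28.9636.
k=2: B_{4}/(4)! × [f^{(3)}(8) − f^{(3)}(3)] = −1/720 × (0.00112238 − 0.00129938) = 2.45834e-07.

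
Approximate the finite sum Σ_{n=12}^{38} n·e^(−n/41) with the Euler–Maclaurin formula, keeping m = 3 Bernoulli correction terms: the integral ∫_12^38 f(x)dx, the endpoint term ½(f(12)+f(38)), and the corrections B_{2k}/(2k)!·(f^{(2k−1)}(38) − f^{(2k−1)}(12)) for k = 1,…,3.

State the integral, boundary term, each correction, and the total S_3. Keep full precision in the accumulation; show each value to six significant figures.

Integral: ∫_12^38 x·e^(−x/41) dx = 339.602.
Endpoint term: (f(12) + f(38))/2 = (8.95510 + 15.0407)/2 = 11.9979.
Integral + boundary = 351.600.
Order-1 term: 1/12 · (0.0289615 − 0.527842) = -0.0415733.
Running total after k=1: 351.559.
Order-2 term: −1/720 · (0.000488147 − 0.00120188) = 9.91295e-07.
Running total after k=2: 351.559.
Order-3 term: 1/30240 · (5.70532e-07 − 1.24316e-06) = -2.22430e-11.

S_3 ≈ 351.559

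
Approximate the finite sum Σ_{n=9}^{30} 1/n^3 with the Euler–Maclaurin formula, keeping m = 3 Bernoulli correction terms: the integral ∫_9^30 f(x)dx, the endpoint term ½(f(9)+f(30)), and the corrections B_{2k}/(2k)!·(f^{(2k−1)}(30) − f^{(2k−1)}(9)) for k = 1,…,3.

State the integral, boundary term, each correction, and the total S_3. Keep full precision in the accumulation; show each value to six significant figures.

The integral term ∫_9^30 1/x^3 dx = 0.00561728.
½[f(9) + f(30)] = ½[0.00137174 + 3.70370e-05] = 0.000704390.
Integral + boundary = 0.00632167.
Order-1 term: 1/12 · (-3.70370e-06 − (-0.000457247)) = 3.77953e-05.
Partial sum through k=1: 0.00635947.
Order-2 term: −1/720 · (-8.23045e-08 − (-0.000112901)) = -1.56692e-07.
Partial sum through k=2: 0.00635931.
Order-3 term: 1/30240 · (-3.84088e-09 − (-5.85410e-05)) = 1.93575e-09.

S_3 ≈ 0.00635931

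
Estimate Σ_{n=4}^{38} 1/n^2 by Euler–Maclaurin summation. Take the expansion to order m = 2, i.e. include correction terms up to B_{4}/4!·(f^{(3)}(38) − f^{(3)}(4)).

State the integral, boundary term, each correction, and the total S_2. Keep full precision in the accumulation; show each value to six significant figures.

Integral: ∫_4^38 1/x^2 dx = 0.223684.
Endpoint term: (f(4) + f(38))/2 = (0.0625000 + 0.000692521)/2 = 0.0315963.
Running total after boundary: 0.255280.
Order-1 term: 1/12 · (-3.64485e-05 − (-0.0312500)) = 0.00260113.
Partial sum through k=1: 0.257882.
Order-2 term: −1/720 · (-3.02896e-07 − (-0.0234375)) = -3.25517e-05.

S_2 ≈ 0.257849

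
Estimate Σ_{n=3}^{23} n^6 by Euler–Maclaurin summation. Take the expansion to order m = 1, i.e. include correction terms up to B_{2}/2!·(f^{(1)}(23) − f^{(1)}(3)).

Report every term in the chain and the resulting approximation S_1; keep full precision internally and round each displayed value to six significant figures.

S_1 ≈ 5.63640e+08

The integral term ∫_3^23 x^6 dx = 4.86403e+08.
Boundary: ½(f(3) + f(23)) = ½(729.000 + 1.48036e+08) = 7.40183e+07.
Integral + boundary = 5.60422e+08.
Order-1 term: 1/12 · (3.86181e+07 − 1458.00) = 3.21805e+06.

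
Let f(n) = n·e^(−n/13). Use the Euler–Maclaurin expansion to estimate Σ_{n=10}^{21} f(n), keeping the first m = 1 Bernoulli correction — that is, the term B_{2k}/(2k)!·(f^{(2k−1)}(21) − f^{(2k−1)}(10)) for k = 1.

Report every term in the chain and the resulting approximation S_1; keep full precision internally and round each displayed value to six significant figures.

S_1 ≈ 55.0569

The integral term ∫_10^21 x·e^(−x/13) dx = 50.6716.
Endpoint term: (f(10) + f(21))/2 = (4.63369 + 4.17510)/2 = 4.40440.
Integral + boundary = 55.0760.
Order-1 term: 1/12 · (-0.122347 − 0.106931) = -0.0191065.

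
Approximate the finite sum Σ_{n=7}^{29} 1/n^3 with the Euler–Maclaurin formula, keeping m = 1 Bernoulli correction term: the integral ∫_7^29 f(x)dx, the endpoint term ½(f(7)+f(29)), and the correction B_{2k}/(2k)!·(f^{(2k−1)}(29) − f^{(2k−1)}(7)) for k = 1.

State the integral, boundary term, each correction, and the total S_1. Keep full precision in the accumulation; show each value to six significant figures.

The integral term ∫_7^29 1/x^3 dx = 0.00960955.
Boundary: ½(f(7) + f(29)) = ½(0.00291545 + 4.10021e-05) = 0.00147823.
So far: 0.0110878.
k=1: B_{2}/(2)! × [f^{(1)}(29) − f^{(1)}(7)] = 1/12 × (-4.24160e-06 − (-0.00124948)) = 0.000103770.

S_1 ≈ 0.0111915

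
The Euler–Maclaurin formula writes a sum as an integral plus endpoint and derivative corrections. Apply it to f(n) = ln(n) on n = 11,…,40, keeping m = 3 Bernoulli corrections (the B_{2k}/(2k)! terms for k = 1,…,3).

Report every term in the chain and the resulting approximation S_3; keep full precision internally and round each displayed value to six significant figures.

S_3 ≈ 95.2162

The integral term ∫_11^40 ln(x) dx = 92.1783.
Endpoint term: (f(11) + f(40))/2 = (2.39790 + 3.68888)/2 = 3.04339.
So far: 95.2217.
Correction k=1: B_{2}/2! · (f^{(1)}(40) − f^{(1)}(11)) = 1/12 · (0.0250000 − 0.0909091) = -0.00549242.
Partial sum through k=1: 95.2162.
Correction k=2: B_{4}/4! · (f^{(3)}(40) − f^{(3)}(11)) = −1/720 · (3.12500e-05 − 0.00150263) = 2.04358e-06.
Partial sum through k=2: 95.2162.
Correction k=3: B_{6}/6! · (f^{(5)}(40) − f^{(5)}(11)) = 1/30240 · (2.34375e-07 − 0.000149021) = -4.92020e-09.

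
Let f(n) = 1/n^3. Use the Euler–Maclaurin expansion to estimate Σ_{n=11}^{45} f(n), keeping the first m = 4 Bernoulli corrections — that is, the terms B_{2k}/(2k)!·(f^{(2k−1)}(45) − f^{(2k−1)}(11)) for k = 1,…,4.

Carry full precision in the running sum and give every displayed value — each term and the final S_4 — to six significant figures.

S_4 ≈ 0.00428343

The integral term ∫_11^45 1/x^3 dx = 0.00388532.
Boundary: ½(f(11) + f(45)) = ½(0.000751315 + 1.09739e-05) = 0.000381144.
So far: 0.00426646.
k=1: B_{2}/(2)! × [f^{(1)}(45) − f^{(1)}(11)] = 1/12 × (-7.31596e-07 − (-0.000204904)) = 1.70144e-05.
Running total after k=1: 0.00428348.
k=2: B_{4}/(4)! × [f^{(3)}(45) − f^{(3)}(11)] = −1/720 × (-7.22564e-09 − (-3.38684e-05)) = -4.70295e-08.
Running total after k=2: 0.00428343.
k=3: B_{6}/(6)! × [f^{(5)}(45) − f^{(5)}(11)] = 1/30240 × (-1.49865e-10 − (-1.17560e-05)) = 3.88751e-10.
Running total after k=3: 0.00428343.
k=4: B_{8}/(8)! × [f^{(7)}(45) − f^{(7)}(11)] = −1/1209600 × (-5.32854e-12 − (-6.99530e-06)) = -5.78314e-12.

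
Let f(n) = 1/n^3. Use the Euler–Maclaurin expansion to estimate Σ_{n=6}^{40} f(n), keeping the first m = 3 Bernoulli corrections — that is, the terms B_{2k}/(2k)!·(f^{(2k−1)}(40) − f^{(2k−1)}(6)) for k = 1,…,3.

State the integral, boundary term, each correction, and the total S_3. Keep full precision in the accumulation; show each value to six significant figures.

S_3 ≈ 0.0160901

The integral term ∫_6^40 1/x^3 dx = 0.0135764.
½[f(6) + f(40)] = ½[0.00462963 + 1.56250e-05] = 0.00232263.
So far: 0.0158990.
k=1: B_{2}/(2)! × [f^{(1)}(40) − f^{(1)}(6)] = 1/12 × (-1.17187e-06 − (-0.00231481)) = 0.000192804.
Partial sum through k=1: 0.0160918.
k=2: B_{4}/(4)! × [f^{(3)}(40) − f^{(3)}(6)] = −1/720 × (-1.46484e-08 − (-0.00128601)) = -1.78610e-06.
Partial sum through k=2: 0.0160900.
k=3: B_{6}/(6)! × [f^{(5)}(40) − f^{(5)}(6)] = 1/30240 × (-3.84521e-10 − (-0.00150034)) = 4.96145e-08.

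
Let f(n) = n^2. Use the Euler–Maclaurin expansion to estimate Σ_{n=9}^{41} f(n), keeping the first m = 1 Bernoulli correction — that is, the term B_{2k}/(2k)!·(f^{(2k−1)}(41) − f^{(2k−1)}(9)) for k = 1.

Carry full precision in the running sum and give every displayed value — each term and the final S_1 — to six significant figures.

S_1 ≈ 23617.0

The integral term ∫_9^41 x^2 dx = 22730.7.
Endpoint term: (f(9) + f(41))/2 = (81.0000 + 1681.00)/2 = 881.000.
Running total after boundary: 23611.7.
Order-1 term: 1/12 · (82.0000 − 18.0000) = 5.33333.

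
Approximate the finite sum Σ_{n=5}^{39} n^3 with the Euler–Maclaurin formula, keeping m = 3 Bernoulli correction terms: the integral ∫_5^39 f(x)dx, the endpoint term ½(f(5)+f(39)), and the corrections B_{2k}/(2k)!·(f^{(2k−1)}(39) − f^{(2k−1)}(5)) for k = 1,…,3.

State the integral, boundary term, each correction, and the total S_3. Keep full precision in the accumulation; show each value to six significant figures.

S_3 ≈ 608300

Integral: ∫_5^39 x^3 dx = 578204.
Boundary: ½(f(5) + f(39)) = ½(125.000 + 59319.0) = 29722.0.
Integral + boundary = 607926.
Order-1 term: 1/12 · (4563.00 − 75.0000) = 374.000.
Running total after k=1: 608300.
Order-2 term: −1/720 · (6.00000 − 6.00000) = 0.00000.
Running total after k=2: 608300.
Order-3 term: 1/30240 · (0.00000 − 0.00000) = 0.00000.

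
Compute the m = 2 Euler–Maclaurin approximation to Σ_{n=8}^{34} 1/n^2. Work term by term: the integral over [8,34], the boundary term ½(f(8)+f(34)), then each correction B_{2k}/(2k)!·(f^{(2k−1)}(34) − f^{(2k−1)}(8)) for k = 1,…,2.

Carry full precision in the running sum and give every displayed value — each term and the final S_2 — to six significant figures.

S_2 ≈ 0.104154

∫_8^34 1/x^2 dx evaluates to 0.0955882.
Endpoint term: (f(8) + f(34))/2 = (0.0156250 + 0.000865052)/2 = 0.00824503.
Running total after boundary: 0.103833.
Correction k=1: B_{2}/2! · (f^{(1)}(34) − f^{(1)}(8)) = 1/12 · (-5.08854e-05 − (-0.00390625)) = 0.000321280.
Running total after k=1: 0.104155.
Correction k=2: B_{4}/4! · (f^{(3)}(34) − f^{(3)}(8)) = −1/720 · (-5.28222e-07 − (-0.000732422)) = -1.01652e-06.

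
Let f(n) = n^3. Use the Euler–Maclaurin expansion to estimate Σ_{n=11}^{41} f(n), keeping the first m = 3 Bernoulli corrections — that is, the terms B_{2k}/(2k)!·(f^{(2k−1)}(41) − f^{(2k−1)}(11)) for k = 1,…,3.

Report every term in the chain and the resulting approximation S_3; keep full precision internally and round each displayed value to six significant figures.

S_3 ≈ 738296

∫_11^41 x^3 dx evaluates to 702780.
Boundary: ½(f(11) + f(41)) = ½(1331.00 + 68921.0) = 35126.0.
Running total after boundary: 737906.
Correction k=1: B_{2}/2! · (f^{(1)}(41) − f^{(1)}(11)) = 1/12 · (5043.00 − 363.000) = 390.000.
Running total after k=1: 738296.
Correction k=2: B_{4}/4! · (f^{(3)}(41) − f^{(3)}(11)) = −1/720 · (6.00000 − 6.00000) = 0.00000.
Running total after k=2: 738296.
Correction k=3: B_{6}/6! · (f^{(5)}(41) − f^{(5)}(11)) = 1/30240 · (0.00000 − 0.00000) = 0.00000.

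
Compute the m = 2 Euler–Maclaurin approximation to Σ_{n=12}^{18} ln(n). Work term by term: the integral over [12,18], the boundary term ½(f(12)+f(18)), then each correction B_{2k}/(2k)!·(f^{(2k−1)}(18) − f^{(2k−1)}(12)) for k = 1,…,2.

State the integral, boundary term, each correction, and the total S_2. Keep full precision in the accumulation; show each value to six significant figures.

The integral term ∫_12^18 ln(x) dx = 16.2078.
Boundary: ½(f(12) + f(18)) = ½(2.48491 + 2.89037) = 2.68764.
So far: 18.8955.
k=1: B_{2}/(2)! × [f^{(1)}(18) − f^{(1)}(12)] = 1/12 × (0.0555556 − 0.0833333) = -0.00231481.
After k=1: 18.8931.
k=2: B_{4}/(4)! × [f^{(3)}(18) − f^{(3)}(12)] = −1/720 × (0.000342936 − 0.00115741) = 1.13121e-06.

S_2 ≈ 18.8931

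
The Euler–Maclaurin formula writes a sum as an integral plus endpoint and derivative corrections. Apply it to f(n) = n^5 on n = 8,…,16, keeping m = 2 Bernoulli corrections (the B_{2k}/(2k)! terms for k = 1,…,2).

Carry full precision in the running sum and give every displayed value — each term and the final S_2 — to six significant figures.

S_2 ≈ 3.31877e+06

∫_8^16 x^5 dx evaluates to 2.75251e+06.
Boundary: ½(f(8) + f(16)) = ½(32768.0 + 1.04858e+06) = 540672.
Running total after boundary: 3.29318e+06.
Correction k=1: B_{2}/2! · (f^{(1)}(16) − f^{(1)}(8)) = 1/12 · (327680 − 20480.0) = 25600.0.
After k=1: 3.31878e+06.
Correction k=2: B_{4}/4! · (f^{(3)}(16) − f^{(3)}(8)) = −1/720 · (15360.0 − 3840.00) = -16.0000.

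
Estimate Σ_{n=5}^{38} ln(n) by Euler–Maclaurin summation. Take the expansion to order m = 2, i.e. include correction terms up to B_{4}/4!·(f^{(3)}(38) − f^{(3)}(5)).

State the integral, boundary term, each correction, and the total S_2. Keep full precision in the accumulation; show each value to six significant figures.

Integral: ∫_5^38 ln(x) dx = 97.1811.
Boundary: ½(f(5) + f(38)) = ½(1.60944 + 3.63759) = 2.62351.
Integral + boundary = 99.8046.
Order-1 term: 1/12 · (0.0263158 − 0.200000) = -0.0144737.
Partial sum through k=1: 99.7901.
Order-2 term: −1/720 · (3.64485e-05 − 0.0160000) = 2.21716e-05.

S_2 ≈ 99.7901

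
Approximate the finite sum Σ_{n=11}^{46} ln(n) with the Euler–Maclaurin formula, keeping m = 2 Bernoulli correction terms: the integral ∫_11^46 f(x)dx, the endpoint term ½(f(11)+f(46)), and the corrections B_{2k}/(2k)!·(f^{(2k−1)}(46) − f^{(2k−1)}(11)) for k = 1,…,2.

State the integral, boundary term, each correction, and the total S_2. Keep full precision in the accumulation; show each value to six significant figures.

S_2 ≈ 117.848

Integral: ∫_11^46 ln(x) dx = 114.741.
Boundary: ½(f(11) + f(46)) = ½(2.39790 + 3.82864) = 3.11327.
Integral + boundary = 117.854.
k=1: B_{2}/(2)! × [f^{(1)}(46) − f^{(1)}(11)] = 1/12 × (0.0217391 − 0.0909091) = -0.00576416.
After k=1: 117.848.
k=2: B_{4}/(4)! × [f^{(3)}(46) − f^{(3)}(11)] = −1/720 × (2.05474e-05 − 0.00150263) = 2.05845e-06.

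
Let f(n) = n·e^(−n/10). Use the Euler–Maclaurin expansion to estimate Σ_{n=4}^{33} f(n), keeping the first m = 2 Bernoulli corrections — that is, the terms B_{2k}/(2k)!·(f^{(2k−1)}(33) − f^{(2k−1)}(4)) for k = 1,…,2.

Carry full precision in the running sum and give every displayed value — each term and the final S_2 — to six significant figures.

S_2 ≈ 79.8937

Integral: ∫_4^33 x·e^(−x/10) dx = 77.9850.
½[f(4) + f(33)] = ½[2.68128 + 1.21714] = 1.94921.
Running total after boundary: 79.9343.
Order-1 term: 1/12 · (-0.0848313 − 0.402192) = -0.0405853.
Partial sum through k=1: 79.8937.
Order-2 term: −1/720 · (-0.000110650 − 0.0174283) = 2.43597e-05.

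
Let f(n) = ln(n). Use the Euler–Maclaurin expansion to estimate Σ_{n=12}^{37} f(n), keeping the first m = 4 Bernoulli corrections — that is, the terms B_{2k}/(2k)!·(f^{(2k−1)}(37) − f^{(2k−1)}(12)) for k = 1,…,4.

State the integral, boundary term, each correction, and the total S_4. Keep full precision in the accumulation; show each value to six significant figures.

S_4 ≈ 81.8283

Integral: ∫_12^37 ln(x) dx = 78.7851.
Boundary: ½(f(12) + f(37)) = ½(2.48491 + 3.61092) = 3.04791.
Running total after boundary: 81.8330.
Correction k=1: B_{2}/2! · (f^{(1)}(37) − f^{(1)}(12)) = 1/12 · (0.0270270 − 0.0833333) = -0.00469219.
Running total after k=1: 81.8283.
Correction k=2: B_{4}/4! · (f^{(3)}(37) − f^{(3)}(12)) = −1/720 · (3.94843e-05 − 0.00115741) = 1.55267e-06.
Running total after k=2: 81.8283.
Correction k=3: B_{6}/6! · (f^{(5)}(37) − f^{(5)}(12)) = 1/30240 · (3.46101e-07 − 9.64506e-05) = -3.17806e-09.
Running total after k=3: 81.8283.
Correction k=4: B_{8}/8! · (f^{(7)}(37) − f^{(7)}(12)) = −1/1209600 · (7.58439e-09 − 2.00939e-05) = 1.66057e-11.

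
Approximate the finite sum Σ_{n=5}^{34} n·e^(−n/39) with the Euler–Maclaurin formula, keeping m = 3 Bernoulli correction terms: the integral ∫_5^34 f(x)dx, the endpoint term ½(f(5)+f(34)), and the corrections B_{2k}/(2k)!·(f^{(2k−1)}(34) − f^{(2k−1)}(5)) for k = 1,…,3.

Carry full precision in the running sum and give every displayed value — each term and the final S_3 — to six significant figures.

The integral term ∫_5^34 x·e^(−x/39) dx = 318.903.
Boundary: ½(f(5) + f(34)) = ½(4.39836 + 14.2188) = 9.30859.
So far: 328.211.
Order-1 term: 1/12 · (0.0536154 − 0.766894) = -0.0594399.
After k=1: 328.152.
Order-2 term: −1/720 · (0.000585152 − 0.00166091) = 1.49410e-06.
After k=2: 328.152.
Order-3 term: 1/30240 · (7.46255e-07 − 1.85247e-06) = -3.65813e-11.

S_3 ≈ 328.152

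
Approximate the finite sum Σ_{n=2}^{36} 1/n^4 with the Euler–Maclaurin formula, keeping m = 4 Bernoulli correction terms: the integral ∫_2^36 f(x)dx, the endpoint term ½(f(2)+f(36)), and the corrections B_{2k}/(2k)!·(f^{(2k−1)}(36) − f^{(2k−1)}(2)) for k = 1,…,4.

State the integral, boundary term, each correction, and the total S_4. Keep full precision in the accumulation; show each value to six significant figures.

S_4 ≈ 0.0822143

The integral term ∫_2^36 1/x^4 dx = 0.0416595.
Endpoint term: (f(2) + f(36))/2 = (0.0625000 + 5.95374e-07)/2 = 0.0312503.
Running total after boundary: 0.0729098.
k=1: B_{2}/(2)! × [f^{(1)}(36) − f^{(1)}(2)] = 1/12 × (-6.61527e-08 − (-0.125000)) = 0.0104167.
Running total after k=1: 0.0833265.
k=2: B_{4}/(4)! × [f^{(3)}(36) − f^{(3)}(2)] = −1/720 × (-1.53131e-09 − (-0.937500)) = -0.00130208.
Running total after k=2: 0.0820244.
k=3: B_{6}/(6)! × [f^{(5)}(36) − f^{(5)}(2)] = 1/30240 × (-6.61678e-11 − (-13.1250)) = 0.000434028.
Running total after k=3: 0.0824584.
k=4: B_{8}/(8)! × [f^{(7)}(36) − f^{(7)}(2)] = −1/1209600 × (-4.59499e-12 − (-295.312)) = -0.000244141.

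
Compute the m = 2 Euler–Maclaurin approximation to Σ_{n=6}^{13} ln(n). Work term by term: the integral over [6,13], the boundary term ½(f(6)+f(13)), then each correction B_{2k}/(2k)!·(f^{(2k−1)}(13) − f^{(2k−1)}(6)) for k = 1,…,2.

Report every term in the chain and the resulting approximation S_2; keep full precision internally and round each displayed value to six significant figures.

The integral term ∫_6^13 ln(x) dx = 15.5938.
Boundary: ½(f(6) + f(13)) = ½(1.79176 + 2.56495) = 2.17835.
Integral + boundary = 17.7721.
Order-1 term: 1/12 · (0.0769231 − 0.166667) = -0.00747863.
After k=1: 17.7647.
Order-2 term: −1/720 · (0.000910332 − 0.00925926) = 1.15957e-05.

S_2 ≈ 17.7647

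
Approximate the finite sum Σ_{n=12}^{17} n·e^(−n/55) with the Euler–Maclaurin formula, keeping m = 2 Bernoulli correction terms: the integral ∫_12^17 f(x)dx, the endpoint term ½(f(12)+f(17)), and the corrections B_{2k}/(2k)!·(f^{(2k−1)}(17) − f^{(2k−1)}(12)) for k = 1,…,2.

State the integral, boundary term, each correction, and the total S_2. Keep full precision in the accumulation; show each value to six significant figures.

S_2 ≈ 66.6257

∫_12^17 x·e^(−x/55) dx evaluates to 55.5720.
Endpoint term: (f(12) + f(17))/2 = (9.64775 + 12.4799)/2 = 11.0638.
Running total after boundary: 66.6358.
k=1: B_{2}/(2)! × [f^{(1)}(17) − f^{(1)}(12)] = 1/12 × (0.507206 − 0.628566) = -0.0101133.
Partial sum through k=1: 66.6257.
k=2: B_{4}/(4)! × [f^{(3)}(17) − f^{(3)}(12)] = −1/720 × (0.000653036 − 0.000739347) = 1.19876e-07.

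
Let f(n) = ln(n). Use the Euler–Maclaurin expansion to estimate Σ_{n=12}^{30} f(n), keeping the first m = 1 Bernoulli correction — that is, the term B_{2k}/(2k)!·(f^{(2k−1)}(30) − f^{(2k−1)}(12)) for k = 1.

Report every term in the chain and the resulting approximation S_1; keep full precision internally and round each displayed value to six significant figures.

∫_12^30 ln(x) dx evaluates to 54.2170.
Boundary: ½(f(12) + f(30)) = ½(2.48491 + 3.40120) = 2.94305.
Running total after boundary: 57.1601.
k=1: B_{2}/(2)! × [f^{(1)}(30) − f^{(1)}(12)] = 1/12 × (0.0333333 − 0.0833333) = -0.00416667.

S_1 ≈ 57.1559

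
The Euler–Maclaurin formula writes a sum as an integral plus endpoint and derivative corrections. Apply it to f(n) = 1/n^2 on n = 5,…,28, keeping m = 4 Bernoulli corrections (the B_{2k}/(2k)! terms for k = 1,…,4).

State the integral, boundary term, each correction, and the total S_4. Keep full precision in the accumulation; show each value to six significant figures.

The integral term ∫_5^28 1/x^2 dx = 0.164286.
½[f(5) + f(28)] = ½[0.0400000 + 0.00127551] = 0.0206378.
Running total after boundary: 0.184923.
Order-1 term: 1/12 · (-9.11079e-05 − (-0.0160000)) = 0.00132574.
After k=1: 0.186249.
Order-2 term: −1/720 · (-1.39451e-06 − (-0.00768000)) = -1.06647e-05.
After k=2: 0.186239.
Order-3 term: 1/30240 · (-5.33613e-08 − (-0.00921600)) = 3.04760e-07.
After k=3: 0.186239.
Order-4 term: −1/1209600 · (-3.81152e-09 − (-0.0206438)) = -1.70667e-08.

S_4 ≈ 0.186239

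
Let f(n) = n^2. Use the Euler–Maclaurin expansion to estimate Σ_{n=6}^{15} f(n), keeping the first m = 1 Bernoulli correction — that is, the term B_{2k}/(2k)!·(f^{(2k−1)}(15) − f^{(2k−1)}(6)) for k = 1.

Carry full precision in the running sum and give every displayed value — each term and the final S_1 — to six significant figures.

S_1 ≈ 1185.00

The integral term ∫_6^15 x^2 dx = 1053.00.
Boundary: ½(f(6) + f(15)) = ½(36.0000 + 225.000) = 130.500.
Integral + boundary = 1183.50.
k=1: B_{2}/(2)! × [f^{(1)}(15) − f^{(1)}(6)] = 1/12 × (30.0000 − 12.0000) = 1.50000.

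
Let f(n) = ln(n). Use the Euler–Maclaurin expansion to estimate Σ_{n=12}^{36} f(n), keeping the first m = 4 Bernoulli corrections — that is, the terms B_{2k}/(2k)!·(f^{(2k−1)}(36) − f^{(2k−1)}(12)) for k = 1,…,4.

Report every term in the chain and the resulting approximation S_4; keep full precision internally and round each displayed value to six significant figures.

The integral term ∫_12^36 ln(x) dx = 75.1878.
½[f(12) + f(36)] = ½[2.48491 + 3.58352] = 3.03421.
So far: 78.2220.
Correction k=1: B_{2}/2! · (f^{(1)}(36) − f^{(1)}(12)) = 1/12 · (0.0277778 − 0.0833333) = -0.00462963.
Partial sum through k=1: 78.2174.
Correction k=2: B_{4}/4! · (f^{(3)}(36) − f^{(3)}(12)) = −1/720 · (4.28669e-05 − 0.00115741) = 1.54797e-06.
Partial sum through k=2: 78.2174.
Correction k=3: B_{6}/6! · (f^{(5)}(36) − f^{(5)}(12)) = 1/30240 · (3.96916e-07 − 9.64506e-05) = -3.17638e-09.
Partial sum through k=3: 78.2174.
Correction k=4: B_{8}/8! · (f^{(7)}(36) − f^{(7)}(12)) = −1/1209600 · (9.18787e-09 − 2.00939e-05) = 1.66044e-11.

S_4 ≈ 78.2174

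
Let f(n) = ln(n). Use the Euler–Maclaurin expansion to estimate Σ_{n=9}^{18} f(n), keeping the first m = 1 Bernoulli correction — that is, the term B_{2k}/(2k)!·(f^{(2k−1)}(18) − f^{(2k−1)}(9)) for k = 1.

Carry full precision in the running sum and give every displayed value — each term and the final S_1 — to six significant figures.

∫_9^18 ln(x) dx evaluates to 23.2517.
Endpoint term: (f(9) + f(18))/2 = (2.19722 + 2.89037)/2 = 2.54380.
Integral + boundary = 25.7955.
k=1: B_{2}/(2)! × [f^{(1)}(18) − f^{(1)}(9)] = 1/12 × (0.0555556 − 0.111111) = -0.00462963.

S_1 ≈ 25.7908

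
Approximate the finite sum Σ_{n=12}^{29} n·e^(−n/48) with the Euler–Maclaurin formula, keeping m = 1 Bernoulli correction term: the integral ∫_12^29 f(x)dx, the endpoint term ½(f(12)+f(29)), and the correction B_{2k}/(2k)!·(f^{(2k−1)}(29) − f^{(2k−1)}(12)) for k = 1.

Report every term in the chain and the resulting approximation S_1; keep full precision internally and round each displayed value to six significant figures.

S_1 ≈ 235.539

The integral term ∫_12^29 x·e^(−x/48) dx = 222.973.
Endpoint term: (f(12) + f(29))/2 = (9.34561 + 15.8494)/2 = 12.5975.
So far: 235.570.
Correction k=1: B_{2}/2! · (f^{(1)}(29) − f^{(1)}(12)) = 1/12 · (0.216335 − 0.584101) = -0.0306472.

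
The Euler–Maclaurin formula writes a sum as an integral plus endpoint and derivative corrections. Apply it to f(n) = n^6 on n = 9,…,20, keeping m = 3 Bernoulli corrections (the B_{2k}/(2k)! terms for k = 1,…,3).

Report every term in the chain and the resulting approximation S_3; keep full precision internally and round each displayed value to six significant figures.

S_3 ≈ 2.16009e+08

∫_9^20 x^6 dx evaluates to 1.82174e+08.
½[f(9) + f(20)] = ½[531441 + 6.40000e+07] = 3.22657e+07.
Integral + boundary = 2.14440e+08.
Order-1 term: 1/12 · (1.92000e+07 − 354294) = 1.57048e+06.
Partial sum through k=1: 2.16010e+08.
Order-2 term: −1/720 · (960000 − 87480.0) = -1211.83.
Partial sum through k=2: 2.16009e+08.
Order-3 term: 1/30240 · (14400.0 − 6480.00) = 0.261905.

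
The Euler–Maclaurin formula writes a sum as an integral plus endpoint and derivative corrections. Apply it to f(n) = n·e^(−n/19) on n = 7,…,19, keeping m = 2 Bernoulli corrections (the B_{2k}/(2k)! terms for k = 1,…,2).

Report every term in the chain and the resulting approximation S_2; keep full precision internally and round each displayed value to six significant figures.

The integral term ∫_7^19 x·e^(−x/19) dx = 76.1530.
½[f(7) + f(19)] = ½[4.84278 + 6.98971] = 5.91625.
So far: 82.0692.
k=1: B_{2}/(2)! × [f^{(1)}(19) − f^{(1)}(7)] = 1/12 × (0.00000 − 0.436943) = -0.0364119.
Running total after k=1: 82.0328.
k=2: B_{4}/(4)! × [f^{(3)}(19) − f^{(3)}(7)] = −1/720 × (0.00203811 − 0.00504320) = 4.17373e-06.

S_2 ≈ 82.0328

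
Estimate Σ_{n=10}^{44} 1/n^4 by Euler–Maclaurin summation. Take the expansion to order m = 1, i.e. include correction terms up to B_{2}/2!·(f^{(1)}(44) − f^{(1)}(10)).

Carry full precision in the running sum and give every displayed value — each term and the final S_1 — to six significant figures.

S_1 ≈ 0.000382885

The integral term ∫_10^44 1/x^4 dx = 0.000329420.
Endpoint term: (f(10) + f(44))/2 = (0.000100000 + 2.66802e-07)/2 = 5.01334e-05.
Running total after boundary: 0.000379554.
Correction k=1: B_{2}/2! · (f^{(1)}(44) − f^{(1)}(10)) = 1/12 · (-2.42547e-08 − (-4.00000e-05)) = 3.33131e-06.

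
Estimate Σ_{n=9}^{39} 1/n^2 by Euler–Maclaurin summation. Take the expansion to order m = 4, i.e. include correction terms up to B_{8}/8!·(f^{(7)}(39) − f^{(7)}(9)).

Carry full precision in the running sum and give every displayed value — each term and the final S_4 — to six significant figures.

S_4 ≈ 0.0921969

Integral: ∫_9^39 1/x^2 dx = 0.0854701.
Endpoint term: (f(9) + f(39))/2 = (0.0123457 + 0.000657462)/2 = 0.00650157.
Integral + boundary = 0.0919717.
k=1: B_{2}/(2)! × [f^{(1)}(39) − f^{(1)}(9)] = 1/12 × (-3.37160e-05 − (-0.00274348)) = 0.000225814.
Partial sum through k=1: 0.0921975.
k=2: B_{4}/(4)! × [f^{(3)}(39) − f^{(3)}(9)] = −1/720 × (-2.66004e-07 − (-0.000406442)) = -5.64133e-07.
Partial sum through k=2: 0.0921969.
k=3: B_{6}/(6)! × [f^{(5)}(39) − f^{(5)}(9)] = 1/30240 × (-5.24663e-09 − (-0.000150534)) = 4.97781e-09.
Partial sum through k=3: 0.0921969.
k=4: B_{8}/(8)! × [f^{(7)}(39) − f^{(7)}(9)] = −1/1209600 × (-1.93170e-10 − (-0.000104073)) = -8.60390e-11.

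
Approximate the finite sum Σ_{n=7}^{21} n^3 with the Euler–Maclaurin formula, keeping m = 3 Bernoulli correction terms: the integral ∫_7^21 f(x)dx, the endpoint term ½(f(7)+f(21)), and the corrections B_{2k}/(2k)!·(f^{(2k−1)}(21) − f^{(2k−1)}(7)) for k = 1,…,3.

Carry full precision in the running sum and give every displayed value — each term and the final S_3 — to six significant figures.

S_3 ≈ 52920.0

∫_7^21 x^3 dx evaluates to 48020.0.
Endpoint term: (f(7) + f(21))/2 = (343.000 + 9261.00)/2 = 4802.00.
So far: 52822.0.
Order-1 term: 1/12 · (1323.00 − 147.000) = 98.0000.
After k=1: 52920.0.
Order-2 term: −1/720 · (6.00000 − 6.00000) = 0.00000.
After k=2: 52920.0.
Order-3 term: 1/30240 · (0.00000 − 0.00000) = 0.00000.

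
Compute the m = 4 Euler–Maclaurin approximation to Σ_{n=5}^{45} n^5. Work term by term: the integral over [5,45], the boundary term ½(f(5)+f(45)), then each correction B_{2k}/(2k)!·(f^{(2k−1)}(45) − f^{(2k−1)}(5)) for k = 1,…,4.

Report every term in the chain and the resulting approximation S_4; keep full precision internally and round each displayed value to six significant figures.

S_4 ≈ 1.47793e+09

Integral: ∫_5^45 x^5 dx = 1.38396e+09.
Boundary: ½(f(5) + f(45)) = ½(3125.00 + 1.84528e+08) = 9.22656e+07.
Running total after boundary: 1.47622e+09.
Order-1 term: 1/12 · (2.05031e+07 − 3125.00) = 1.70833e+06.
Partial sum through k=1: 1.47793e+09.
Order-2 term: −1/720 · (121500 − 1500.00) = -166.667.
Partial sum through k=2: 1.47793e+09.
Order-3 term: 1/30240 · (120.000 − 120.000) = 0.00000.
Partial sum through k=3: 1.47793e+09.
Order-4 term: −1/1209600 · (0.00000 − 0.00000) = 0.00000.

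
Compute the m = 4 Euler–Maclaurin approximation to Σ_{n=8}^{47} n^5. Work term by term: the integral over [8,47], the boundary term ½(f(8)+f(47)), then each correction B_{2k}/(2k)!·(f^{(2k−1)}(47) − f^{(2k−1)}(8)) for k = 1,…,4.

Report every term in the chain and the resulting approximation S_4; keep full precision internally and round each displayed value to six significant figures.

The integral term ∫_8^47 x^5 dx = 1.79649e+09.
½[f(8) + f(47)] = ½[32768.0 + 2.29345e+08] = 1.14689e+08.
Running total after boundary: 1.91118e+09.
Order-1 term: 1/12 · (2.43984e+07 − 20480.0) = 2.03149e+06.
Partial sum through k=1: 1.91321e+09.
Order-2 term: −1/720 · (132540 − 3840.00) = -178.750.
Partial sum through k=2: 1.91321e+09.
Order-3 term: 1/30240 · (120.000 − 120.000) = 0.00000.
Partial sum through k=3: 1.91321e+09.
Order-4 term: −1/1209600 · (0.00000 − 0.00000) = 0.00000.

S_4 ≈ 1.91321e+09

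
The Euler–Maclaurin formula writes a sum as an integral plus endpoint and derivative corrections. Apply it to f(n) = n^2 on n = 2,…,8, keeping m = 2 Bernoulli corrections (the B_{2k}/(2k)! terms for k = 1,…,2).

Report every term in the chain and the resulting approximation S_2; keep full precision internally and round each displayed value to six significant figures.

Integral: ∫_2^8 x^2 dx = 168.000.
Endpoint term: (f(2) + f(8))/2 = (4.00000 + 64.0000)/2 = 34.0000.
Integral + boundary = 202.000.
Correction k=1: B_{2}/2! · (f^{(1)}(8) − f^{(1)}(2)) = 1/12 · (16.0000 − 4.00000) = 1.00000.
Running total after k=1: 203.000.
Correction k=2: B_{4}/4! · (f^{(3)}(8) − f^{(3)}(2)) = −1/720 · (0.00000 − 0.00000) = 0.00000.

S_2 ≈ 203.000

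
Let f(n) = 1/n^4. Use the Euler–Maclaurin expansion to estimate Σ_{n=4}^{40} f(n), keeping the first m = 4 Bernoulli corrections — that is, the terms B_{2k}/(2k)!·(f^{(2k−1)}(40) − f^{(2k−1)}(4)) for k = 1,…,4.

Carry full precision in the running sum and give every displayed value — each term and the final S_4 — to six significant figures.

∫_4^40 1/x^4 dx evaluates to 0.00520313.
Boundary: ½(f(4) + f(40)) = ½(0.00390625 + 3.90625e-07) = 0.00195332.
Integral + boundary = 0.00715645.
Order-1 term: 1/12 · (-3.90625e-08 − (-0.00390625)) = 0.000325518.
After k=1: 0.00748196.
Order-2 term: −1/720 · (-7.32422e-10 − (-0.00732422)) = -1.01725e-05.
After k=2: 0.00747179.
Order-3 term: 1/30240 · (-2.56348e-11 − (-0.0256348)) = 8.47711e-07.
After k=3: 0.00747264.
Order-4 term: −1/1209600 · (-1.44196e-12 − (-0.144196)) = -1.19209e-07.

S_4 ≈ 0.00747252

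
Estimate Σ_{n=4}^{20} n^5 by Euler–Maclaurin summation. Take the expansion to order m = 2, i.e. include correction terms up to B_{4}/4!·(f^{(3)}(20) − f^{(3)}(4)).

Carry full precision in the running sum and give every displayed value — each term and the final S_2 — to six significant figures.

S_2 ≈ 1.23330e+07

∫_4^20 x^5 dx evaluates to 1.06660e+07.
½[f(4) + f(20)] = ½[1024.00 + 3.20000e+06] = 1.60051e+06.
Integral + boundary = 1.22665e+07.
k=1: B_{2}/(2)! × [f^{(1)}(20) − f^{(1)}(4)] = 1/12 × (800000 − 1280.00) = 66560.0.
After k=1: 1.23331e+07.
k=2: B_{4}/(4)! × [f^{(3)}(20) − f^{(3)}(4)] = −1/720 × (24000.0 − 960.000) = -32.0000.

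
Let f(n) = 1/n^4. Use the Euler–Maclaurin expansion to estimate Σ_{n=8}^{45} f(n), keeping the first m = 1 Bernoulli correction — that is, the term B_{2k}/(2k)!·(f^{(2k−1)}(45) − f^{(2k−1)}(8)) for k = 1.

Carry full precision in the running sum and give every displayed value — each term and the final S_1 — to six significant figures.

S_1 ≈ 0.000779747

The integral term ∫_8^45 1/x^4 dx = 0.000647384.
Endpoint term: (f(8) + f(45))/2 = (0.000244141 + 2.43865e-07)/2 = 0.000122192.
So far: 0.000769576.
Order-1 term: 1/12 · (-2.16769e-08 − (-0.000122070)) = 1.01707e-05.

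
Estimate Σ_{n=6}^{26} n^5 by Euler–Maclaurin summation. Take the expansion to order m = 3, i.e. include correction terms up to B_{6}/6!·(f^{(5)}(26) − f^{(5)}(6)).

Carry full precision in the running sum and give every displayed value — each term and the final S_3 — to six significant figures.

S_3 ≈ 5.76126e+07

∫_6^26 x^5 dx evaluates to 5.14782e+07.
Boundary: ½(f(6) + f(26)) = ½(7776.00 + 1.18814e+07) = 5.94458e+06.
Integral + boundary = 5.74228e+07.
k=1: B_{2}/(2)! × [f^{(1)}(26) − f^{(1)}(6)] = 1/12 × (2.28488e+06 − 6480.00) = 189867.
Running total after k=1: 5.76126e+07.
k=2: B_{4}/(4)! × [f^{(3)}(26) − f^{(3)}(6)] = −1/720 × (40560.0 − 2160.00) = -53.3333.
Running total after k=2: 5.76126e+07.
k=3: B_{6}/(6)! × [f^{(5)}(26) − f^{(5)}(6)] = 1/30240 × (120.000 − 120.000) = 0.00000.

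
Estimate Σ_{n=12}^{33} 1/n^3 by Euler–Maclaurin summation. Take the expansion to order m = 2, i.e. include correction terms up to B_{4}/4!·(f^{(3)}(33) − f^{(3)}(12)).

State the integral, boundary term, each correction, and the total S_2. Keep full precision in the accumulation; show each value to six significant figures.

∫_12^33 1/x^3 dx evaluates to 0.00301309.
Endpoint term: (f(12) + f(33))/2 = (0.000578704 + 2.78265e-05)/2 = 0.000303265.
Integral + boundary = 0.00331635.
k=1: B_{2}/(2)! × [f^{(1)}(33) − f^{(1)}(12)] = 1/12 × (-2.52968e-06 − (-0.000144676)) = 1.18455e-05.
After k=1: 0.00332820.
k=2: B_{4}/(4)! × [f^{(3)}(33) − f^{(3)}(12)] = −1/720 × (-4.64588e-08 − (-2.00939e-05)) = -2.78436e-08.

S_2 ≈ 0.00332817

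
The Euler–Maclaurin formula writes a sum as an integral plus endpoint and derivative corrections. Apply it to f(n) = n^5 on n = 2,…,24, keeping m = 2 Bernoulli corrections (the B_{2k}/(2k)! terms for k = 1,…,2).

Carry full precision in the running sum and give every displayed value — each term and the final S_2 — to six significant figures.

The integral term ∫_2^24 x^5 dx = 3.18505e+07.
½[f(2) + f(24)] = ½[32.0000 + 7.96262e+06] = 3.98133e+06.
So far: 3.58318e+07.
Correction k=1: B_{2}/2! · (f^{(1)}(24) − f^{(1)}(2)) = 1/12 · (1.65888e+06 − 80.0000) = 138233.
After k=1: 3.59700e+07.
Correction k=2: B_{4}/4! · (f^{(3)}(24) − f^{(3)}(2)) = −1/720 · (34560.0 − 240.000) = -47.6667.

S_2 ≈ 3.59700e+07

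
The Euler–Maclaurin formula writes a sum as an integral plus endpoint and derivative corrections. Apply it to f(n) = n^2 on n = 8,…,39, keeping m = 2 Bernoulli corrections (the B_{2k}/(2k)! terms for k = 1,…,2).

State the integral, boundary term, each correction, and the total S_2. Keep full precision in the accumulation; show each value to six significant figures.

S_2 ≈ 20400.0

The integral term ∫_8^39 x^2 dx = 19602.3.
Endpoint term: (f(8) + f(39))/2 = (64.0000 + 1521.00)/2 = 792.500.
Running total after boundary: 20394.8.
Order-1 term: 1/12 · (78.0000 − 16.0000) = 5.16667.
Running total after k=1: 20400.0.
Order-2 term: −1/720 · (0.00000 − 0.00000) = 0.00000.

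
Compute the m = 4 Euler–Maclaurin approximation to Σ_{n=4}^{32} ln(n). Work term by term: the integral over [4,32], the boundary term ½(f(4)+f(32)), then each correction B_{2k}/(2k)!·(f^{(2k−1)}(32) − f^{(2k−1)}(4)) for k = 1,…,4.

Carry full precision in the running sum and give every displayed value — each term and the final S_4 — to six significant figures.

S_4 ≈ 79.7662

The integral term ∫_4^32 ln(x) dx = 77.3584.
Boundary: ½(f(4) + f(32)) = ½(1.38629 + 3.46574) = 2.42602.
Integral + boundary = 79.7844.
Correction k=1: B_{2}/2! · (f^{(1)}(32) − f^{(1)}(4)) = 1/12 · (0.0312500 − 0.250000) = -0.0182292.
After k=1: 79.7662.
Correction k=2: B_{4}/4! · (f^{(3)}(32) − f^{(3)}(4)) = −1/720 · (6.10352e-05 − 0.0312500) = 4.33180e-05.
After k=2: 79.7662.
Correction k=3: B_{6}/6! · (f^{(5)}(32) − f^{(5)}(4)) = 1/30240 · (7.15256e-07 − 0.0234375) = -7.75026e-07.
After k=3: 79.7662.
Correction k=4: B_{8}/8! · (f^{(7)}(32) − f^{(7)}(4)) = −1/1209600 · (2.09548e-08 − 0.0439453) = 3.63304e-08.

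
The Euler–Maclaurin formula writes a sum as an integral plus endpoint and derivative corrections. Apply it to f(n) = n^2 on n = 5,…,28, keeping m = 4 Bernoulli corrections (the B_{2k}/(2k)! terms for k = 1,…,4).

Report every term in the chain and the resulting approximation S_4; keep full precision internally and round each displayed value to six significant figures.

S_4 ≈ 7684.00

∫_5^28 x^2 dx evaluates to 7275.67.
½[f(5) + f(28)] = ½[25.0000 + 784.000] = 404.500.
Running total after boundary: 7680.17.
Correction k=1: B_{2}/2! · (f^{(1)}(28) − f^{(1)}(5)) = 1/12 · (56.0000 − 10.0000) = 3.83333.
After k=1: 7684.00.
Correction k=2: B_{4}/4! · (f^{(3)}(28) − f^{(3)}(5)) = −1/720 · (0.00000 − 0.00000) = 0.00000.
After k=2: 7684.00.
Correction k=3: B_{6}/6! · (f^{(5)}(28) − f^{(5)}(5)) = 1/30240 · (0.00000 − 0.00000) = 0.00000.
After k=3: 7684.00.
Correction k=4: B_{8}/8! · (f^{(7)}(28) − f^{(7)}(5)) = −1/1209600 · (0.00000 − 0.00000) = 0.00000.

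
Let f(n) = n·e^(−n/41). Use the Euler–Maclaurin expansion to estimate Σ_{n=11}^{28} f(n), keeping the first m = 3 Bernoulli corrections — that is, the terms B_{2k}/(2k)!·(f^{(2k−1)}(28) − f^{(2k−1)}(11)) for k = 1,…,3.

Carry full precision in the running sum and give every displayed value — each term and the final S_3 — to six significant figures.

The integral term ∫_11^28 x·e^(−x/41) dx = 201.275.
½[f(11) + f(28)] = ½[8.41152 + 14.1438] = 11.2777.
Integral + boundary = 212.553.
Correction k=1: B_{2}/2! · (f^{(1)}(28) − f^{(1)}(11)) = 1/12 · (0.160165 − 0.559525) = -0.0332800.
Running total after k=1: 212.520.
Correction k=2: B_{4}/4! · (f^{(3)}(28) − f^{(3)}(11)) = −1/720 · (0.000696275 − 0.00124265) = 7.58853e-07.
Running total after k=2: 212.520.
Correction k=3: B_{6}/6! · (f^{(5)}(28) − f^{(5)}(11)) = 1/30240 · (7.71725e-07 − 1.28046e-06) = -1.68231e-11.

S_3 ≈ 212.520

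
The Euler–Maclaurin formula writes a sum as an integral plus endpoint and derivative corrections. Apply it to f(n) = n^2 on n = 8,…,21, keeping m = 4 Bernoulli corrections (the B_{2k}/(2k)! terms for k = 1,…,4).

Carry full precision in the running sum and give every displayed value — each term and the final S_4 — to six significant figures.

S_4 ≈ 3171.00

Integral: ∫_8^21 x^2 dx = 2916.33.
Boundary: ½(f(8) + f(21)) = ½(64.0000 + 441.000) = 252.500.
So far: 3168.83.
Order-1 term: 1/12 · (42.0000 − 16.0000) = 2.16667.
After k=1: 3171.00.
Order-2 term: −1/720 · (0.00000 − 0.00000) = 0.00000.
After k=2: 3171.00.
Order-3 term: 1/30240 · (0.00000 − 0.00000) = 0.00000.
After k=3: 3171.00.
Order-4 term: −1/1209600 · (0.00000 − 0.00000) = 0.00000.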